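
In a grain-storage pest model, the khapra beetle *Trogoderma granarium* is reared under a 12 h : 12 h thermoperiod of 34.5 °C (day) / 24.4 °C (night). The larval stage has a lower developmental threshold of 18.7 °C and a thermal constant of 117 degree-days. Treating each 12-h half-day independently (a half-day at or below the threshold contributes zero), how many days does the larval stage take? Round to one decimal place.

Day half: max(0, 34.5 − 18.7) × 0.5 = 15.8 × 0.5 = 7.90 DD.
Night half: max(0, 24.4 − 18.7) × 0.5 = 5.7 × 0.5 = 2.85 DD.
Per 24 h: 10.75 DD/day.
Duration = 117 / 10.75 = 10.884 ≈ 10.9 days.

10.9 days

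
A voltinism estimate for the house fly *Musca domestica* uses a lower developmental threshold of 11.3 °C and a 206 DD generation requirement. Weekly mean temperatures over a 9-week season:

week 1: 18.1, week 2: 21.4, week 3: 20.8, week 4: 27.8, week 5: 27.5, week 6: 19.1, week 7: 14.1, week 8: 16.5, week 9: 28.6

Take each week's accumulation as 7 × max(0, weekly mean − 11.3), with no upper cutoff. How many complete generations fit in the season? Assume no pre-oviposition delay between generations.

Weekly DD (7 × max(0, T̄ − 11.3)): 47.6, 70.7, 66.5, 115.5, 113.4, 54.6, 19.6, 36.4, 121.1.
Season total = 645.4 DD.
Complete generations = ⌊645.4 / 206⌋ = 3.

3 generations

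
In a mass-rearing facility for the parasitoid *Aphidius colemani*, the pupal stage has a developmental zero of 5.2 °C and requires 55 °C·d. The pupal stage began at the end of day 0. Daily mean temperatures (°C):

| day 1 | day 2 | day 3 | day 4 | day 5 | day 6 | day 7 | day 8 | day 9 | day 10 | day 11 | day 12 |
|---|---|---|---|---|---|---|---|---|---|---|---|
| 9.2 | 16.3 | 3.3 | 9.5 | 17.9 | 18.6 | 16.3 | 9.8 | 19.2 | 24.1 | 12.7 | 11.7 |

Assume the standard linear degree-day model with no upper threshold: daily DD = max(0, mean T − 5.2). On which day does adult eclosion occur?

day 7

Daily DD above 5.2 °C: 4.0, 11.1, 0.0, 4.3, 12.7, 13.4, 11.1, 4.6, 14.0, 18.9, 7.5, 6.5.
Cumulative: 4.0, 15.1, 15.1, 19.4, 32.1, 45.5, 56.6, 61.2, 75.2, 94.1, 101.6, 108.1.
The total first reaches 55 DD on day 7.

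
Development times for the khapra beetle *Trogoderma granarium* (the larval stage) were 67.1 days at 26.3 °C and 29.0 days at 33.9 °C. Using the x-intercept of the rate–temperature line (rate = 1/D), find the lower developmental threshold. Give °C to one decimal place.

Under the model K = D·(T − T_b), so D₁·(T₁ − T_b) = D₂·(T₂ − T_b).
67.1·(26.3 − T_b) = 29.0·(33.9 − T_b)
T_b = (67.1·26.3 − 29.0·33.9) / (67.1 − 29.0) = 781.63 / 38.1 = 20.515 °C ≈ 20.5 °C.

20.5 °C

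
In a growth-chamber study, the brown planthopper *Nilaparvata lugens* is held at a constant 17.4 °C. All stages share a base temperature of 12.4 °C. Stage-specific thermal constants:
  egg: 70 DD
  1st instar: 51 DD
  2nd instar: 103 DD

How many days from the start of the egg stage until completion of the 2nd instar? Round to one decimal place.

44.8 days

Daily accumulation at 17.4 °C = 17.4 − 12.4 = 5.0 DD/day.
Total K = 70 + 51 + 103 = 224 DD.
Total duration = 224 / 5.0 = 44.800 ≈ 44.8 days.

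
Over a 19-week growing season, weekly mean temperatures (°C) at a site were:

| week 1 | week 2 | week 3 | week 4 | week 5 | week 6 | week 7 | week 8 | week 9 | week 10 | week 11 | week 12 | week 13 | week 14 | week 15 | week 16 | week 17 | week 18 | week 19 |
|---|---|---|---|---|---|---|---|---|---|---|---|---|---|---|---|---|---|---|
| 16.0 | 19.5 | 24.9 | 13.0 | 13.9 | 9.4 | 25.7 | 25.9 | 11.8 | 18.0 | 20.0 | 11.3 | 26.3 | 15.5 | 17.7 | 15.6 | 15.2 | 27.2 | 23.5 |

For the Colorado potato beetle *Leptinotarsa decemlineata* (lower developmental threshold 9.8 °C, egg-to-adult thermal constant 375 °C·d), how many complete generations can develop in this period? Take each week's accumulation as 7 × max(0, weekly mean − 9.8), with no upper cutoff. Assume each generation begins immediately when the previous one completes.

3 generations

Weekly DD (7 × max(0, T̄ − 9.8)): 43.4, 67.9, 105.7, 22.4, 28.7, 0.0, 111.3, 112.7, 14.0, 57.4, 71.4, 10.5, 115.5, 39.9, 55.3, 40.6, 37.8, 121.8, 95.9.
Season total = 1152.2 DD.
Complete generations = ⌊1152.2 / 375⌋ = 3.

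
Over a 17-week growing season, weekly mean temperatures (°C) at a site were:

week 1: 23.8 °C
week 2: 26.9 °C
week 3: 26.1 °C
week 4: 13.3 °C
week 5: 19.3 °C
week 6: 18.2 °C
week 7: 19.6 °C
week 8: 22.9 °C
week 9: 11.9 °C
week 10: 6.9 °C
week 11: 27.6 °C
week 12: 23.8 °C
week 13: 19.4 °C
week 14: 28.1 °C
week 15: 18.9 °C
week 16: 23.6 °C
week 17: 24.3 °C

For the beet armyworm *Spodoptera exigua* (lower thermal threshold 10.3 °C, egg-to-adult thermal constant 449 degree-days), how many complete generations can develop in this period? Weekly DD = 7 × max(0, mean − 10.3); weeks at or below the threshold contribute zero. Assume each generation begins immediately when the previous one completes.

Weekly DD (7 × max(0, T̄ − 10.3)): 94.5, 116.2, 110.6, 21.0, 63.0, 55.3, 65.1, 88.2, 11.2, 0.0, 121.1, 94.5, 63.7, 124.6, 60.2, 93.1, 98.0.
Season total = 1280.3 DD.
Complete generations = ⌊1280.3 / 449⌋ = 2.

2 generations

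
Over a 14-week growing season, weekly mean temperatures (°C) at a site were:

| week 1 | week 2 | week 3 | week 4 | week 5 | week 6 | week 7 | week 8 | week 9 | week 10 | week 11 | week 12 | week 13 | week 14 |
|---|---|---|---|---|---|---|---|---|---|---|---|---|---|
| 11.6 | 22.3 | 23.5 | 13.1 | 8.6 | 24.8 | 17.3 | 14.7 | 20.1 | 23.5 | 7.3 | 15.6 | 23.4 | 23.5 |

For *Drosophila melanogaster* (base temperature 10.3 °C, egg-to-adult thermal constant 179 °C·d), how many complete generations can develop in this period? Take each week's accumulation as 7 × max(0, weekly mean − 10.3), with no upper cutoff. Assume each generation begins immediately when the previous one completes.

4 generations

Weekly DD (7 × max(0, T̄ − 10.3)): 9.1, 84.0, 92.4, 19.6, 0.0, 101.5, 49.0, 30.8, 68.6, 92.4, 0.0, 37.1, 91.7, 92.4.
Season total = 768.6 DD.
Complete generations = ⌊768.6 / 179⌋ = 4.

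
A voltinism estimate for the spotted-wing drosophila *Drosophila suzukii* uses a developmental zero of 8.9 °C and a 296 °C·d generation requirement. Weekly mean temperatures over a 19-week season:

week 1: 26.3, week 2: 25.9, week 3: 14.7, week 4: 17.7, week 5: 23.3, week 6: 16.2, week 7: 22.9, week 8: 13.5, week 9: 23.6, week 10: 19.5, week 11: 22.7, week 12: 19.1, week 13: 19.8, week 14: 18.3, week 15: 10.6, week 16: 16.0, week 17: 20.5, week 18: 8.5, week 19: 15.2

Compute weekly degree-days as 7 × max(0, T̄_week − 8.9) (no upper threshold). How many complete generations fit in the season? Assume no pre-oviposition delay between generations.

Weekly DD (7 × max(0, T̄ − 8.9)): 121.8, 119.0, 40.6, 61.6, 100.8, 51.1, 98.0, 32.2, 102.9, 74.2, 96.6, 71.4, 76.3, 65.8, 11.9, 49.7, 81.2, 0.0, 44.1.
Season total = 1299.2 DD.
Complete generations = ⌊1299.2 / 296⌋ = 4.

4 generations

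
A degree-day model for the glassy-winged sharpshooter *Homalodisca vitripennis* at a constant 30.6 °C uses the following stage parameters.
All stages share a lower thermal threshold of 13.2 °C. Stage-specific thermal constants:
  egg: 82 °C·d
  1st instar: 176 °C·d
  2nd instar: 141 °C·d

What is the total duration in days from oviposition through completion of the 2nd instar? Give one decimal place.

22.9 days

Daily accumulation at 30.6 °C = 30.6 − 13.2 = 17.4 DD/day.
Total K = 82 + 176 + 141 = 399 DD.
Total duration = 399 / 17.4 = 22.931 ≈ 22.9 days.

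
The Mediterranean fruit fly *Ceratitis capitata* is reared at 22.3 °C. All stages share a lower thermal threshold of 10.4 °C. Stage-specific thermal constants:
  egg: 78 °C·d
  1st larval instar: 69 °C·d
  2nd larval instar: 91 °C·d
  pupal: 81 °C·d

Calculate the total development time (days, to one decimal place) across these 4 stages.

26.8 days

Daily accumulation at 22.3 °C = 22.3 − 10.4 = 11.9 DD/day.
Total K = 78 + 69 + 91 + 81 = 319 DD.
Total duration = 319 / 11.9 = 26.807 ≈ 26.8 days.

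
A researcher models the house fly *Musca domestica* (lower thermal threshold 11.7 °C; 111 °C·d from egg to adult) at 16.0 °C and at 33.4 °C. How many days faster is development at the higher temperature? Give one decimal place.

20.7 days

At 16.0 °C: 111 / (16.0 − 11.7) = 111 / 4.3 = 25.814 d.
At 33.4 °C: 111 / (33.4 − 11.7) = 111 / 21.7 = 5.115 d.
Difference = |25.814 − 5.115| = 20.699 ≈ 20.7 days.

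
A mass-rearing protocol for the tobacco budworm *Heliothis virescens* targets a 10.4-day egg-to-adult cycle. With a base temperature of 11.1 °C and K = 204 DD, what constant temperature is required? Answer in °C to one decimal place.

30.7 °C

Required daily accumulation = 204 / 10.4 = 19.615 DD/day.
T = T_base + 19.615 = 11.1 + 19.615 = 30.715 ≈ 30.7 °C.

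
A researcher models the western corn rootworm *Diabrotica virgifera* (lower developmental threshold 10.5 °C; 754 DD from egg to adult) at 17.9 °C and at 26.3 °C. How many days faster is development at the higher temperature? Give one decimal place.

54.2 days

At 17.9 °C: 754 / (17.9 − 10.5) = 754 / 7.4 = 101.892 d.
At 26.3 °C: 754 / (26.3 − 10.5) = 754 / 15.8 = 47.722 d.
Difference = |101.892 − 47.722| = 54.170 ≈ 54.2 days.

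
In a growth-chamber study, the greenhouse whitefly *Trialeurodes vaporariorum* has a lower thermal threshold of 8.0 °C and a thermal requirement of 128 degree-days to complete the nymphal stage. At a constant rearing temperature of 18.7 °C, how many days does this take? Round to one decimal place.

12.0 days

Daily accumulation = 18.7 − 8.0 = 10.7 DD/day.
Duration = 128 / 10.7 = 11.963 ≈ 12.0 days.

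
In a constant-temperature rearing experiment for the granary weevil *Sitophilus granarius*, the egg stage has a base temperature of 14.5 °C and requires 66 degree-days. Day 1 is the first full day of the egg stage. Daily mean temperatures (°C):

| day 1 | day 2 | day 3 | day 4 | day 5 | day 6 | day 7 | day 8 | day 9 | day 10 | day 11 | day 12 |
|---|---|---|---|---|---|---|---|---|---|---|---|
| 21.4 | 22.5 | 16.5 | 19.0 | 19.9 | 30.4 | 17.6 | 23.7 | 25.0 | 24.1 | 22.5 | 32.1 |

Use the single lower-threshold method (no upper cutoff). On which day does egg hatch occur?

day 10

Daily DD above 14.5 °C: 6.9, 8.0, 2.0, 4.5, 5.4, 15.9, 3.1, 9.2, 10.5, 9.6, 8.0, 17.6.
Cumulative: 6.9, 14.9, 16.9, 21.4, 26.8, 42.7, 45.8, 55.0, 65.5, 75.1, 83.1, 100.7.
The total first reaches 66 DD on day 10.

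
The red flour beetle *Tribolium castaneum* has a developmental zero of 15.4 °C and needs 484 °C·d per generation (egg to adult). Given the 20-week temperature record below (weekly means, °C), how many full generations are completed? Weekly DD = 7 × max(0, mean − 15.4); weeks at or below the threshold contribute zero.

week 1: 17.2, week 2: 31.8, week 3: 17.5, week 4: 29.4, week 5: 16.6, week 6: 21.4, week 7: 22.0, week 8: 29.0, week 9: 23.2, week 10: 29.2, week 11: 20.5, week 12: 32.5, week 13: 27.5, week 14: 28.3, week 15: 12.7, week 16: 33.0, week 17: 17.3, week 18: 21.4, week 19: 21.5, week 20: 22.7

2 generations

Weekly DD (7 × max(0, T̄ − 15.4)): 12.6, 114.8, 14.7, 98.0, 8.4, 42.0, 46.2, 95.2, 54.6, 96.6, 35.7, 119.7, 84.7, 90.3, 0.0, 123.2, 13.3, 42.0, 42.7, 51.1.
Season total = 1185.8 DD.
Complete generations = ⌊1185.8 / 484⌋ = 2.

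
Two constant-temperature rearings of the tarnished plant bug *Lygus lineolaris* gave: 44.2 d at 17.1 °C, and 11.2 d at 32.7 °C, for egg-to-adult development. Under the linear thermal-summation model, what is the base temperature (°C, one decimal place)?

11.8 °C

Under the model K = D·(T − T_b), so D₁·(T₁ − T_b) = D₂·(T₂ − T_b).
44.2·(17.1 − T_b) = 11.2·(32.7 − T_b)
T_b = (44.2·17.1 − 11.2·32.7) / (44.2 − 11.2) = 389.58 / 33.0 = 11.805 °C ≈ 11.8 °C.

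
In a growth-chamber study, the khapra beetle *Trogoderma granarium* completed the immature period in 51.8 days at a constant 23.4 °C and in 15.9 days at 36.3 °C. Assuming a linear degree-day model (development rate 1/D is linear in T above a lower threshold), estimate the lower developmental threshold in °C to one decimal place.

Under the model K = D·(T − T_b), so D₁·(T₁ − T_b) = D₂·(T₂ − T_b).
51.8·(23.4 − T_b) = 15.9·(36.3 − T_b)
T_b = (51.8·23.4 − 15.9·36.3) / (51.8 − 15.9) = 634.95 / 35.9 = 17.687 °C ≈ 17.7 °C.

17.7 °C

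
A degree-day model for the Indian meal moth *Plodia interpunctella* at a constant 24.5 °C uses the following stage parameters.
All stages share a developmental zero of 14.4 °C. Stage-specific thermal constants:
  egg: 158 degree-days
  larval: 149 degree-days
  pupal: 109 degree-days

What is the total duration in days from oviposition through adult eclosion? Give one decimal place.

41.2 days

Daily accumulation at 24.5 °C = 24.5 − 14.4 = 10.1 DD/day.
Total K = 158 + 149 + 109 = 416 DD.
Total duration = 416 / 10.1 = 41.188 ≈ 41.2 days.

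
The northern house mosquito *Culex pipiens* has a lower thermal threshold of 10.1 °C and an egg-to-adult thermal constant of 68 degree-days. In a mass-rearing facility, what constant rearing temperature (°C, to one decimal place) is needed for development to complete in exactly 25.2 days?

Required daily accumulation = 68 / 25.2 = 2.698 DD/day.
T = T_base + 2.698 = 10.1 + 2.698 = 12.798 ≈ 12.8 °C.

12.8 °C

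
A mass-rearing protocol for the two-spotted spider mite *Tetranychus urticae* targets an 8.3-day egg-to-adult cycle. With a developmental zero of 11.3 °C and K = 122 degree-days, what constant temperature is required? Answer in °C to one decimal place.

26.0 °C

Required daily accumulation = 122 / 8.3 = 14.699 DD/day.
T = T_base + 14.699 = 11.3 + 14.699 = 25.999 ≈ 26.0 °C.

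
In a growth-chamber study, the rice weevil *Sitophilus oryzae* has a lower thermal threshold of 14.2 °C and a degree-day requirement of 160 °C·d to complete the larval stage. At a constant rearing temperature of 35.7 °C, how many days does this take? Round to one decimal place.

7.4 days

Daily accumulation = 35.7 − 14.2 = 21.5 DD/day.
Duration = 160 / 21.5 = 7.442 ≈ 7.4 days.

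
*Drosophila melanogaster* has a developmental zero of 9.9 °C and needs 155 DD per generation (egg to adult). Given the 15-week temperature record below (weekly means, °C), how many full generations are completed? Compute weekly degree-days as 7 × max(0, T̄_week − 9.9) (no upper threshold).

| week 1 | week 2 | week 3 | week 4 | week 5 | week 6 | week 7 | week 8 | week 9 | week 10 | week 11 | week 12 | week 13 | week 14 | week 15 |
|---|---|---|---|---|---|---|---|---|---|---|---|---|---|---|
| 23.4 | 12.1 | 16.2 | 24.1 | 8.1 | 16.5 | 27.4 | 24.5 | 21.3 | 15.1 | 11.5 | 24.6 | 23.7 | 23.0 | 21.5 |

6 generations

Weekly DD (7 × max(0, T̄ − 9.9)): 94.5, 15.4, 44.1, 99.4, 0.0, 46.2, 122.5, 102.2, 79.8, 36.4, 11.2, 102.9, 96.6, 91.7, 81.2.
Season total = 1024.1 DD.
Complete generations = ⌊1024.1 / 155⌋ = 6.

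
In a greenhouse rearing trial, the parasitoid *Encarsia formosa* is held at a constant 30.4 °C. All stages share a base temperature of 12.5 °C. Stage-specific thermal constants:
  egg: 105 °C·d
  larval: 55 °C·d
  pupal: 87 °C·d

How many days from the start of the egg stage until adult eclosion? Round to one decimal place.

Daily accumulation at 30.4 °C = 30.4 − 12.5 = 17.9 DD/day.
Total K = 105 + 55 + 87 = 247 DD.
Total duration = 247 / 17.9 = 13.799 ≈ 13.8 days.

13.8 days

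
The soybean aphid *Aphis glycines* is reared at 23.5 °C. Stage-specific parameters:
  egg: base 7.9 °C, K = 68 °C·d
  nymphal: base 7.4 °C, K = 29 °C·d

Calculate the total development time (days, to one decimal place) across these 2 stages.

6.2 days

egg: 68 / (23.5 − 7.9) = 68 / 15.6 = 4.359 d.
nymphal: 29 / (23.5 − 7.4) = 29 / 16.1 = 1.801 d.
Sum = 6.160 ≈ 6.2 days.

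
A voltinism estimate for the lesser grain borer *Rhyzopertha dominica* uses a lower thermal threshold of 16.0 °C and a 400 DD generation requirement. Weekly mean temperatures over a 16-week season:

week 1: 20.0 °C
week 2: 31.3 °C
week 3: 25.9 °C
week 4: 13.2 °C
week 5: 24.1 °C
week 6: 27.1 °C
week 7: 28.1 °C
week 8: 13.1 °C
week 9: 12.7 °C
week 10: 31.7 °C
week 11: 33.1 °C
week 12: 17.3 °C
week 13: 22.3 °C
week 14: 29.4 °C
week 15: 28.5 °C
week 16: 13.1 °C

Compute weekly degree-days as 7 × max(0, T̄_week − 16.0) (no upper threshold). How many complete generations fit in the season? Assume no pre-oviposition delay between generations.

2 generations

Weekly DD (7 × max(0, T̄ − 16.0)): 28.0, 107.1, 69.3, 0.0, 56.7, 77.7, 84.7, 0.0, 0.0, 109.9, 119.7, 9.1, 44.1, 93.8, 87.5, 0.0.
Season total = 887.6 DD.
Complete generations = ⌊887.6 / 400⌋ = 2.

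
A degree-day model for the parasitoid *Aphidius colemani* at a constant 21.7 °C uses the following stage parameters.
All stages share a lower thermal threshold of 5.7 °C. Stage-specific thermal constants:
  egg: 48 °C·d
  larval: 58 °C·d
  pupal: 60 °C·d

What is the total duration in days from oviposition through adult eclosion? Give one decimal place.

Daily accumulation at 21.7 °C = 21.7 − 5.7 = 16.0 DD/day.
Total K = 48 + 58 + 60 = 166 DD.
Total duration = 166 / 16.0 = 10.375 ≈ 10.4 days.

10.4 days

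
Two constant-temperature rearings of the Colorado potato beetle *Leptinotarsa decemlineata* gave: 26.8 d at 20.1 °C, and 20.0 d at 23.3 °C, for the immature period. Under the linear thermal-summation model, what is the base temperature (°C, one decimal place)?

10.7 °C

Equal thermal constants: D₁(T₁ − T_b) = D₂(T₂ − T_b).
26.8·(20.1 − T_b) = 20.0·(23.3 − T_b)
T_b = (26.8·20.1 − 20.0·23.3) / (26.8 − 20.0) = 72.68 / 6.8 = 10.688 °C ≈ 10.7 °C.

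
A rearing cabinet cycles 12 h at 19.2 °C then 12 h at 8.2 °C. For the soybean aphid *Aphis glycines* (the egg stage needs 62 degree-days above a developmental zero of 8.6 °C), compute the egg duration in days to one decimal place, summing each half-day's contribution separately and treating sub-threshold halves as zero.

Day half: max(0, 19.2 − 8.6) × 0.5 = 10.6 × 0.5 = 5.30 DD.
Night half: max(0, 8.2 − 8.6) × 0.5 = 0.0 × 0.5 = 0.00 DD.
Per 24 h: 5.30 DD/day.
Duration = 62 / 5.30 = 11.698 ≈ 11.7 days.

11.7 days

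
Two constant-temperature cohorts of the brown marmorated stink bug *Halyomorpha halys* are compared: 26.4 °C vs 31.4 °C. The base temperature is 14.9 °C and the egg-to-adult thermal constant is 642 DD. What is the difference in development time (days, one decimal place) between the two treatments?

At 26.4 °C: 642 / (26.4 − 14.9) = 642 / 11.5 = 55.826 d.
At 31.4 °C: 642 / (31.4 − 14.9) = 642 / 16.5 = 38.909 d.
Difference = |55.826 − 38.909| = 16.917 ≈ 16.9 days.

16.9 days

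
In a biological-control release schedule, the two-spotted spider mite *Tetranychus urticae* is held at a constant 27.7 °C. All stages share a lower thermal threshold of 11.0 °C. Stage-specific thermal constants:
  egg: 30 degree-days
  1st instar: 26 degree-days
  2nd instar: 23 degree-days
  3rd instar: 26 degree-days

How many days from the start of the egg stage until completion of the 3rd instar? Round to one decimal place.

Daily accumulation at 27.7 °C = 27.7 − 11.0 = 16.7 DD/day.
Total K = 30 + 26 + 23 + 26 = 105 DD.
Total duration = 105 / 16.7 = 6.287 ≈ 6.3 days.

6.3 days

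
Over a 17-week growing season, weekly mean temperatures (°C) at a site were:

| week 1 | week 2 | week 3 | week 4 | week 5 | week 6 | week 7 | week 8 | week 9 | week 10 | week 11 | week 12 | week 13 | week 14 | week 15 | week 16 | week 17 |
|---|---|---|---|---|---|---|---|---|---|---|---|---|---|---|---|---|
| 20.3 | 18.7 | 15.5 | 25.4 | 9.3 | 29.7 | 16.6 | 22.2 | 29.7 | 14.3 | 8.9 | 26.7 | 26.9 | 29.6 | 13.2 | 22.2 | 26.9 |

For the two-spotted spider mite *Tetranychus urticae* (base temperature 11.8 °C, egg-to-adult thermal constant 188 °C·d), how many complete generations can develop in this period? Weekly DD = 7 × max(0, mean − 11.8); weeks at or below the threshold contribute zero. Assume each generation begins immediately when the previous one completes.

Weekly DD (7 × max(0, T̄ − 11.8)): 59.5, 48.3, 25.9, 95.2, 0.0, 125.3, 33.6, 72.8, 125.3, 17.5, 0.0, 104.3, 105.7, 124.6, 9.8, 72.8, 105.7.
Season total = 1126.3 DD.
Complete generations = ⌊1126.3 / 188⌋ = 5.

5 generations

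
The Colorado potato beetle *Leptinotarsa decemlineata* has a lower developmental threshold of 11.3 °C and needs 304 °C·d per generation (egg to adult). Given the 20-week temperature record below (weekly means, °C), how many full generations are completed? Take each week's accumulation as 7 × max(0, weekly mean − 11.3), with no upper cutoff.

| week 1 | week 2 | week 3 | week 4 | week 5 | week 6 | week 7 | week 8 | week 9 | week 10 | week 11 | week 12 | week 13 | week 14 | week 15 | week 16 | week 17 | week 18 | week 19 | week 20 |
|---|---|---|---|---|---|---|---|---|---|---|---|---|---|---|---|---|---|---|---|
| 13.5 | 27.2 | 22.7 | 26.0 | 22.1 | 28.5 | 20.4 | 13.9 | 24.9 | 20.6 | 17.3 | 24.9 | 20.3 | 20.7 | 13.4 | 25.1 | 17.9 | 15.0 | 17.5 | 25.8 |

Weekly DD (7 × max(0, T̄ − 11.3)): 15.4, 111.3, 79.8, 102.9, 75.6, 120.4, 63.7, 18.2, 95.2, 65.1, 42.0, 95.2, 63.0, 65.8, 14.7, 96.6, 46.2, 25.9, 43.4, 101.5.
Season total = 1341.9 DD.
Complete generations = ⌊1341.9 / 304⌋ = 4.

4 generations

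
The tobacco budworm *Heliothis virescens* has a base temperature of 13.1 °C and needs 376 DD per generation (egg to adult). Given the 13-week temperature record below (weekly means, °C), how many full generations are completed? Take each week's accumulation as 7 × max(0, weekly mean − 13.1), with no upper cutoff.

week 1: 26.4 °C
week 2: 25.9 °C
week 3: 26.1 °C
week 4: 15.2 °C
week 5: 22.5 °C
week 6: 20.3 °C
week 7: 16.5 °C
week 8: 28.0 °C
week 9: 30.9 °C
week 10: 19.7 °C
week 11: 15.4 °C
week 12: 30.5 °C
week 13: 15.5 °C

2 generations

Weekly DD (7 × max(0, T̄ − 13.1)): 93.1, 89.6, 91.0, 14.7, 65.8, 50.4, 23.8, 104.3, 124.6, 46.2, 16.1, 121.8, 16.8.
Season total = 858.2 DD.
Complete generations = ⌊858.2 / 376⌋ = 2.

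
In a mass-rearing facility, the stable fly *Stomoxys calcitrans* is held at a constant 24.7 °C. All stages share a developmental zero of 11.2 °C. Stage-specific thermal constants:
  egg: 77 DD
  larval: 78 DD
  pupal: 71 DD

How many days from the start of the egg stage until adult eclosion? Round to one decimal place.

16.7 days

Daily accumulation at 24.7 °C = 24.7 − 11.2 = 13.5 DD/day.
Total K = 77 + 78 + 71 = 226 DD.
Total duration = 226 / 13.5 = 16.741 ≈ 16.7 days.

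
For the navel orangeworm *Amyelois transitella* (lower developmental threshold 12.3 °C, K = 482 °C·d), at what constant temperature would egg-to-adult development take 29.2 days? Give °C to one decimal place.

28.8 °C

Required daily accumulation = 482 / 29.2 = 16.507 DD/day.
T = T_base + 16.507 = 12.3 + 16.507 = 28.807 ≈ 28.8 °C.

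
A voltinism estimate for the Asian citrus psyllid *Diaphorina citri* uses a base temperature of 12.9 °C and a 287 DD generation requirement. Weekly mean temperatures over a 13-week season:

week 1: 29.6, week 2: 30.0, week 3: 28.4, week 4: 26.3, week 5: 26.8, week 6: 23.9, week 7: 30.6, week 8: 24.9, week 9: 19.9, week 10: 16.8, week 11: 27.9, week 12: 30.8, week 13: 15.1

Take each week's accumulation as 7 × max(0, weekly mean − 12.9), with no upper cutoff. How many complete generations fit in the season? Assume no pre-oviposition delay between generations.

Weekly DD (7 × max(0, T̄ − 12.9)): 116.9, 119.7, 108.5, 93.8, 97.3, 77.0, 123.9, 84.0, 49.0, 27.3, 105.0, 125.3, 15.4.
Season total = 1143.1 DD.
Complete generations = ⌊1143.1 / 287⌋ = 3.

3 generations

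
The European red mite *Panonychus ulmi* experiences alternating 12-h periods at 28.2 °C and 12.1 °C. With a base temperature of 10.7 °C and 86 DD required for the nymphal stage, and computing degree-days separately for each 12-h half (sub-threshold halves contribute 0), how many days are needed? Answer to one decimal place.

Day half: max(0, 28.2 − 10.7) × 0.5 = 17.5 × 0.5 = 8.75 DD.
Night half: max(0, 12.1 − 10.7) × 0.5 = 1.4 × 0.5 = 0.70 DD.
Per 24 h: 9.45 DD/day.
Duration = 86 / 9.45 = 9.101 ≈ 9.1 days.

9.1 days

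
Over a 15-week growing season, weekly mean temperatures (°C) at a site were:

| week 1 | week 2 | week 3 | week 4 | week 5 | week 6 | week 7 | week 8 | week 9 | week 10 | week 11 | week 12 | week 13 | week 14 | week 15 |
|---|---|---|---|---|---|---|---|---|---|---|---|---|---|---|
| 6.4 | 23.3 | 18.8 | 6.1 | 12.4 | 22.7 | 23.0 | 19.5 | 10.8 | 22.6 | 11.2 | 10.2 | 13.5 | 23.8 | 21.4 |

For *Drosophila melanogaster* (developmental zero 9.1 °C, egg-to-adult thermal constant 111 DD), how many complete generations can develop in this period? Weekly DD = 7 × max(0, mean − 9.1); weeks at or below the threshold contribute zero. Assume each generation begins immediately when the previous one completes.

Weekly DD (7 × max(0, T̄ − 9.1)): 0.0, 99.4, 67.9, 0.0, 23.1, 95.2, 97.3, 72.8, 11.9, 94.5, 14.7, 7.7, 30.8, 102.9, 86.1.
Season total = 804.3 DD.
Complete generations = ⌊804.3 / 111⌋ = 7.

7 generations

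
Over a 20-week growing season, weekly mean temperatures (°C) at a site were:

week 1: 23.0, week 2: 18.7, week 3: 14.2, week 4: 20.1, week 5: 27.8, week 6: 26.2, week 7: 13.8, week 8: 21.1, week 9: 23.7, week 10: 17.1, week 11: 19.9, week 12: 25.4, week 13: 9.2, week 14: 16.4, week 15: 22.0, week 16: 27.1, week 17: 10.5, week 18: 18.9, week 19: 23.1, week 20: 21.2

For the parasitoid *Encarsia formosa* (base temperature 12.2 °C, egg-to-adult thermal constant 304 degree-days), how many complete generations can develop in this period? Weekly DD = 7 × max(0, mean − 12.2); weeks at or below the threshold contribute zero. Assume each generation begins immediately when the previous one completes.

3 generations

Weekly DD (7 × max(0, T̄ − 12.2)): 75.6, 45.5, 14.0, 55.3, 109.2, 98.0, 11.2, 62.3, 80.5, 34.3, 53.9, 92.4, 0.0, 29.4, 68.6, 104.3, 0.0, 46.9, 76.3, 63.0.
Season total = 1120.7 DD.
Complete generations = ⌊1120.7 / 304⌋ = 3.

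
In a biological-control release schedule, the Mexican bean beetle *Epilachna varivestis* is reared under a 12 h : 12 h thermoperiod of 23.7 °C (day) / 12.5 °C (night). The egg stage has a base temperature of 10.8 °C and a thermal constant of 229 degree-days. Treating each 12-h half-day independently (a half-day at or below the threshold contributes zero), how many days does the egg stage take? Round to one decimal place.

Day half: max(0, 23.7 − 10.8) × 0.5 = 12.9 × 0.5 = 6.45 DD.
Night half: max(0, 12.5 − 10.8) × 0.5 = 1.7 × 0.5 = 0.85 DD.
Per 24 h: 7.30 DD/day.
Duration = 229 / 7.30 = 31.370 ≈ 31.4 days.

31.4 days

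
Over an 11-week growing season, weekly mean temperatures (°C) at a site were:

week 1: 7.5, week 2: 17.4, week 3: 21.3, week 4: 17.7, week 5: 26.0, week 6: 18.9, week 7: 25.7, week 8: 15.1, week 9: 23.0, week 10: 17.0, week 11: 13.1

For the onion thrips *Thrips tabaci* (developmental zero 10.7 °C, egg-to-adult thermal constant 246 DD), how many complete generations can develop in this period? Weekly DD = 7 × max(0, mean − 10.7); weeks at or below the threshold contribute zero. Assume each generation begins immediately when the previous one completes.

Weekly DD (7 × max(0, T̄ − 10.7)): 0.0, 46.9, 74.2, 49.0, 107.1, 57.4, 105.0, 30.8, 86.1, 44.1, 16.8.
Season total = 617.4 DD.
Complete generations = ⌊617.4 / 246⌋ = 2.

2 generations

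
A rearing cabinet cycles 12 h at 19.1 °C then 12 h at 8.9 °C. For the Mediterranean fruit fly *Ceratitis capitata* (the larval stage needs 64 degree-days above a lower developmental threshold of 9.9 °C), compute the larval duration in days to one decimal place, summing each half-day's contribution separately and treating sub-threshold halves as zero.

13.9 days

Day half: max(0, 19.1 − 9.9) × 0.5 = 9.2 × 0.5 = 4.60 DD.
Night half: max(0, 8.9 − 9.9) × 0.5 = 0.0 × 0.5 = 0.00 DD.
Per 24 h: 4.60 DD/day.
Duration = 64 / 4.60 = 13.913 ≈ 13.9 days.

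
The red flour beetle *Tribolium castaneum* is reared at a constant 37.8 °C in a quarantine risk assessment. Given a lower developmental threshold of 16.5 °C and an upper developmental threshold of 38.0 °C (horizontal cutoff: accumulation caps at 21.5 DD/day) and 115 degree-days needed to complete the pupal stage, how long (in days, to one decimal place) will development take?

5.4 days

Daily accumulation = 37.8 − 16.5 = 21.3 DD/day.
Duration = 115 / 21.3 = 5.399 ≈ 5.4 days.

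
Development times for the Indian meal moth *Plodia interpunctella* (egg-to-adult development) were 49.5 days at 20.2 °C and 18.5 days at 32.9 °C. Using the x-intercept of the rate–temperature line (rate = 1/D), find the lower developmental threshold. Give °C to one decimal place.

12.6 °C

Equal thermal constants: D₁(T₁ − T_b) = D₂(T₂ − T_b).
49.5·(20.2 − T_b) = 18.5·(32.9 − T_b)
T_b = (49.5·20.2 − 18.5·32.9) / (49.5 − 18.5) = 391.25 / 31.0 = 12.621 °C ≈ 12.6 °C.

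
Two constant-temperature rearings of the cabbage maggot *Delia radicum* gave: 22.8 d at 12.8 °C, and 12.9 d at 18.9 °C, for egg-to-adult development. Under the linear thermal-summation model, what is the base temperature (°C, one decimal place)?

4.9 °C

Equal thermal constants: D₁(T₁ − T_b) = D₂(T₂ − T_b).
22.8·(12.8 − T_b) = 12.9·(18.9 − T_b)
T_b = (22.8·12.8 − 12.9·18.9) / (22.8 − 12.9) = 48.03 / 9.9 = 4.852 °C ≈ 4.9 °C.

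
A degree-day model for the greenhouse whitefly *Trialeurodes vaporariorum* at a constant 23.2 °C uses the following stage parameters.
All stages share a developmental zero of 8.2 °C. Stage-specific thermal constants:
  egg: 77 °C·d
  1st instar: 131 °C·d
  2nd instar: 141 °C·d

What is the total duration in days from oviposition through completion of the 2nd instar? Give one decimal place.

Daily accumulation at 23.2 °C = 23.2 − 8.2 = 15.0 DD/day.
Total K = 77 + 131 + 141 = 349 DD.
Total duration = 349 / 15.0 = 23.267 ≈ 23.3 days.

23.3 days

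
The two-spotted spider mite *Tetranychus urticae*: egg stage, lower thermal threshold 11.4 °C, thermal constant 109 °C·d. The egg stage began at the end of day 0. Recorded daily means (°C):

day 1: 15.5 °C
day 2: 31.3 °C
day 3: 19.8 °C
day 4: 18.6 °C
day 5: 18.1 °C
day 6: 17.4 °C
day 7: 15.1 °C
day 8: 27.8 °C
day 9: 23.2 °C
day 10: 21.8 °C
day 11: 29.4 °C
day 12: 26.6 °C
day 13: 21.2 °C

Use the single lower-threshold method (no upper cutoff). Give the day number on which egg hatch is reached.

Daily DD above 11.4 °C: 4.1, 19.9, 8.4, 7.2, 6.7, 6.0, 3.7, 16.4, 11.8, 10.4, 18.0, 15.2, 9.8.
Cumulative: 4.1, 24.0, 32.4, 39.6, 46.3, 52.3, 56.0, 72.4, 84.2, 94.6, 112.6, 127.8, 137.6.
The total first reaches 109 DD on day 11.

day 11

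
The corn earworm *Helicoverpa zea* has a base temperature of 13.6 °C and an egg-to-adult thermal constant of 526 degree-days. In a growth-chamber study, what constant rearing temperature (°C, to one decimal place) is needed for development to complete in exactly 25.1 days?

34.6 °C

Required daily accumulation = 526 / 25.1 = 20.956 DD/day.
T = T_base + 20.956 = 13.6 + 20.956 = 34.556 ≈ 34.6 °C.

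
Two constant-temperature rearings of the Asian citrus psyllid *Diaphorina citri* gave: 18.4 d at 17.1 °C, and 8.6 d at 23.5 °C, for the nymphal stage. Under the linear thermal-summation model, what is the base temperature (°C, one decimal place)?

Under the model K = D·(T − T_b), so D₁·(T₁ − T_b) = D₂·(T₂ − T_b).
18.4·(17.1 − T_b) = 8.6·(23.5 − T_b)
T_b = (18.4·17.1 − 8.6·23.5) / (18.4 − 8.6) = 112.54 / 9.8 = 11.484 °C ≈ 11.5 °C.

11.5 °C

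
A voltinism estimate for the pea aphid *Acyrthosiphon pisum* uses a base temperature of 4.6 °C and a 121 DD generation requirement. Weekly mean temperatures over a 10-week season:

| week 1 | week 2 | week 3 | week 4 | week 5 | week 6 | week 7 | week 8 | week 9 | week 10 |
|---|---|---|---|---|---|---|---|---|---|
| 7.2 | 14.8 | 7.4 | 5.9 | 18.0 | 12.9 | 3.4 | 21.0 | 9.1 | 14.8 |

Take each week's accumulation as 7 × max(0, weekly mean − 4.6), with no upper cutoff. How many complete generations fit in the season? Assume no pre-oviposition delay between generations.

4 generations

Weekly DD (7 × max(0, T̄ − 4.6)): 18.2, 71.4, 19.6, 9.1, 93.8, 58.1, 0.0, 114.8, 31.5, 71.4.
Season total = 487.9 DD.
Complete generations = ⌊487.9 / 121⌋ = 4.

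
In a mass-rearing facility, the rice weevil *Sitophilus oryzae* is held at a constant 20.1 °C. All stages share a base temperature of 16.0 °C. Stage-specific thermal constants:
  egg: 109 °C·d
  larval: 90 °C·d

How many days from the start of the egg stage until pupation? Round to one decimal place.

48.5 days

Daily accumulation at 20.1 °C = 20.1 − 16.0 = 4.1 DD/day.
Total K = 109 + 90 = 199 DD.
Total duration = 199 / 4.1 = 48.537 ≈ 48.5 days.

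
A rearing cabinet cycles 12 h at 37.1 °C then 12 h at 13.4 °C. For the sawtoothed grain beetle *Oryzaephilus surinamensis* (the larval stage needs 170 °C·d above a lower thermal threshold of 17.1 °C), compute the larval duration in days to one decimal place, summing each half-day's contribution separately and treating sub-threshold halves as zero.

17.0 days

Day half: max(0, 37.1 − 17.1) × 0.5 = 20.0 × 0.5 = 10.00 DD.
Night half: max(0, 13.4 − 17.1) × 0.5 = 0.0 × 0.5 = 0.00 DD.
Per 24 h: 10.00 DD/day.
Duration = 170 / 10.00 = 17.000 ≈ 17.0 days.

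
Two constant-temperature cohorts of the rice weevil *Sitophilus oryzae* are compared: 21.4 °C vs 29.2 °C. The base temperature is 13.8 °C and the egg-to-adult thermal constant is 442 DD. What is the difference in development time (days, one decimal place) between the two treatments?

At 21.4 °C: 442 / (21.4 − 13.8) = 442 / 7.6 = 58.158 d.
At 29.2 °C: 442 / (29.2 − 13.8) = 442 / 15.4 = 28.701 d.
Difference = |58.158 − 28.701| = 29.457 ≈ 29.5 days.

29.5 days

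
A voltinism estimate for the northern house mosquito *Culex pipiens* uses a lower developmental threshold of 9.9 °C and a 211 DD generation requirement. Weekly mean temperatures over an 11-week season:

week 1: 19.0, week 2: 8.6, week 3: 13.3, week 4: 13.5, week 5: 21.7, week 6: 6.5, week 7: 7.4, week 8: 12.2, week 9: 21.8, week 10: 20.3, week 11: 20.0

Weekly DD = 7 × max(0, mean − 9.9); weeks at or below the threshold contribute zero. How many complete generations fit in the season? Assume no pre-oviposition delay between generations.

2 generations

Weekly DD (7 × max(0, T̄ − 9.9)): 63.7, 0.0, 23.8, 25.2, 82.6, 0.0, 0.0, 16.1, 83.3, 72.8, 70.7.
Season total = 438.2 DD.
Complete generations = ⌊438.2 / 211⌋ = 2.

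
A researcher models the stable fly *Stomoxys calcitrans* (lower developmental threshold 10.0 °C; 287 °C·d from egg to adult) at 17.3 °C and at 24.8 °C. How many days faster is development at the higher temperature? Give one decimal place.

At 17.3 °C: 287 / (17.3 − 10.0) = 287 / 7.3 = 39.315 d.
At 24.8 °C: 287 / (24.8 − 10.0) = 287 / 14.8 = 19.392 d.
Difference = |39.315 − 19.392| = 19.923 ≈ 19.9 days.

19.9 days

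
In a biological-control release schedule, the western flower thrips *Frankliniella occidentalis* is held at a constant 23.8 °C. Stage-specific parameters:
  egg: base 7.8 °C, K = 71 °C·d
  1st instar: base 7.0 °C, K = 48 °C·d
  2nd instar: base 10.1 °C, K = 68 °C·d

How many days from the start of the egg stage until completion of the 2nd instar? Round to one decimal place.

12.3 days

egg: 71 / (23.8 − 7.8) = 71 / 16.0 = 4.438 d.
1st instar: 48 / (23.8 − 7.0) = 48 / 16.8 = 2.857 d.
2nd instar: 68 / (23.8 − 10.1) = 68 / 13.7 = 4.964 d.
Sum = 12.258 ≈ 12.3 days.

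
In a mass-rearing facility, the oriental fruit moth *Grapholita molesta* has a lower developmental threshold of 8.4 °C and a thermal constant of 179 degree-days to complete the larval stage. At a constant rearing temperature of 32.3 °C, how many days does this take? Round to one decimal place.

Daily accumulation = 32.3 − 8.4 = 23.9 DD/day.
Duration = 179 / 23.9 = 7.490 ≈ 7.5 days.

7.5 days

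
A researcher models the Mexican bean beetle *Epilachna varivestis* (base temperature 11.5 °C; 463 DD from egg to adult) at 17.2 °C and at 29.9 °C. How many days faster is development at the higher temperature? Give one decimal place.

56.1 days

At 17.2 °C: 463 / (17.2 − 11.5) = 463 / 5.7 = 81.228 d.
At 29.9 °C: 463 / (29.9 − 11.5) = 463 / 18.4 = 25.163 d.
Difference = |81.228 − 25.163| = 56.065 ≈ 56.1 days.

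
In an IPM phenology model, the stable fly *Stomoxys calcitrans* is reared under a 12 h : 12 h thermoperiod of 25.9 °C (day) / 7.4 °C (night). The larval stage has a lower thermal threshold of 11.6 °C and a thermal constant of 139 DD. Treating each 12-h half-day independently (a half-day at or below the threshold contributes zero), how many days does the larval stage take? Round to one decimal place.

Day half: max(0, 25.9 − 11.6) × 0.5 = 14.3 × 0.5 = 7.15 DD.
Night half: max(0, 7.4 − 11.6) × 0.5 = 0.0 × 0.5 = 0.00 DD.
Per 24 h: 7.15 DD/day.
Duration = 139 / 7.15 = 19.441 ≈ 19.4 days.

19.4 days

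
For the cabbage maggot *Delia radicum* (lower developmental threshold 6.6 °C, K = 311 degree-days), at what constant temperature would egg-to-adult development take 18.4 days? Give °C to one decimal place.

Required daily accumulation = 311 / 18.4 = 16.902 DD/day.
T = T_base + 16.902 = 6.6 + 16.902 = 23.502 ≈ 23.5 °C.

23.5 °C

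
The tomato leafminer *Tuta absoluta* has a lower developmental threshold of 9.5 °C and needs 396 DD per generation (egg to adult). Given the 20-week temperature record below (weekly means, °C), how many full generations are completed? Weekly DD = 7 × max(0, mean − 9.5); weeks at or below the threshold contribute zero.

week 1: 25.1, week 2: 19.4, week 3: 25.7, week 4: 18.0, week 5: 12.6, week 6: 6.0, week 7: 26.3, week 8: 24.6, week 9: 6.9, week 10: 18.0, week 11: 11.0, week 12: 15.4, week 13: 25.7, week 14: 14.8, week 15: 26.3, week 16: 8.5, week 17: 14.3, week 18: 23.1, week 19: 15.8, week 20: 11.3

Weekly DD (7 × max(0, T̄ − 9.5)): 109.2, 69.3, 113.4, 59.5, 21.7, 0.0, 117.6, 105.7, 0.0, 59.5, 10.5, 41.3, 113.4, 37.1, 117.6, 0.0, 33.6, 95.2, 44.1, 12.6.
Season total = 1161.3 DD.
Complete generations = ⌊1161.3 / 396⌋ = 2.

2 generations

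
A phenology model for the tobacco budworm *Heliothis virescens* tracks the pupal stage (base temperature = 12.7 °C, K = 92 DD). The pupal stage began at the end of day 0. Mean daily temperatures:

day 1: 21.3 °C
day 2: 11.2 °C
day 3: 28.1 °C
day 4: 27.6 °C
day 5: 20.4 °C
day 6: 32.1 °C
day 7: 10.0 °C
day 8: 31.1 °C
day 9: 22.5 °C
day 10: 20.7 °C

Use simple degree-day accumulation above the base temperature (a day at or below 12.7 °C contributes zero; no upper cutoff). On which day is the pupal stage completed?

day 9

Daily DD above 12.7 °C: 8.6, 0.0, 15.4, 14.9, 7.7, 19.4, 0.0, 18.4, 9.8, 8.0.
Cumulative: 8.6, 8.6, 24.0, 38.9, 46.6, 66.0, 66.0, 84.4, 94.2, 102.2.
The total first reaches 92 DD on day 9.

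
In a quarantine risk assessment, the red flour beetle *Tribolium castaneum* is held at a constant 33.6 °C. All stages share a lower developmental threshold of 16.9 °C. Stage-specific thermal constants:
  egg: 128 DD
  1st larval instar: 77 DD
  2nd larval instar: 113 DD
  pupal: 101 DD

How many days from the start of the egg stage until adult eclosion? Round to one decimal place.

25.1 days

Daily accumulation at 33.6 °C = 33.6 − 16.9 = 16.7 DD/day.
Total K = 128 + 77 + 113 + 101 = 419 DD.
Total duration = 419 / 16.7 = 25.090 ≈ 25.1 days.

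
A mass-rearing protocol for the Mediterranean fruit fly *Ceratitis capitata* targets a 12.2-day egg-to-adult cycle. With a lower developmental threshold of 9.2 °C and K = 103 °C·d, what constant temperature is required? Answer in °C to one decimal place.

Required daily accumulation = 103 / 12.2 = 8.443 DD/day.
T = T_base + 8.443 = 9.2 + 8.443 = 17.643 ≈ 17.6 °C.

17.6 °C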